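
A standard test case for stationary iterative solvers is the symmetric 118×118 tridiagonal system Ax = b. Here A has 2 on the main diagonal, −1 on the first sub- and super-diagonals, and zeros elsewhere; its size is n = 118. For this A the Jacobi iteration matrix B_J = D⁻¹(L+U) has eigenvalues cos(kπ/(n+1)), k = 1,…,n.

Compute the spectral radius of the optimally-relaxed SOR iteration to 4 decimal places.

ρ_SOR = 0.9486

With n=118, ρ(Jacobi) = cos(π/119) = 0.9997.
√(1−ρ_J²) = |sin(π/119)| = 0.02640
[ω*] 2 ÷ (1 + 0.02640) = 2 ÷ 1.02640 = 1.9486.
[ρ_SOR] ω* − 1 = 0.9486.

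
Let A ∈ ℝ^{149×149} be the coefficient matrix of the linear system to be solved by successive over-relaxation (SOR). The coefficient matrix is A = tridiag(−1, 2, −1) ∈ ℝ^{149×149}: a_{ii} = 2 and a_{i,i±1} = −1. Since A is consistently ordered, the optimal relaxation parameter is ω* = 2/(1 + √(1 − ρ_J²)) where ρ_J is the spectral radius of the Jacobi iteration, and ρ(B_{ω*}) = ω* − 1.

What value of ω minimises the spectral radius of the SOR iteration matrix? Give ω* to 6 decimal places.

ρ_J = max_k |cos(kπ/150)| = cos(π/150) = 0.999781
√(1−ρ_J²) = |sin(π/150)| = 0.0209424
ω* = 2 / (1 + 0.0209424) = 2 / 1.0209424 ≈ 1.958974.
[ρ_SOR] ω* − 1 = 0.958974.

ω* = 1.958974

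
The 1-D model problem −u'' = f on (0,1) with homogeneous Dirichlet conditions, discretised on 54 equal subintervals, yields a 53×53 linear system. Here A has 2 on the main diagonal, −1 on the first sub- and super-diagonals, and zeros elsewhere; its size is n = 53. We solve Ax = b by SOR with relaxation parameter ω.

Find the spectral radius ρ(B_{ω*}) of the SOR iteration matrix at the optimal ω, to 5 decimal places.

ρ_SOR = 0.89010

With n=53, ρ(Jacobi) = cos(π/54) = 0.99831.
root = sin(π/54) = 0.058145  (since 1−cos² = sin²).
ω* = 2/(1 + 0.058145) = 2/1.058145 = 1.89010.
Hence ρ(B_{ω*}) = 1.89010 − 1 = 0.89010.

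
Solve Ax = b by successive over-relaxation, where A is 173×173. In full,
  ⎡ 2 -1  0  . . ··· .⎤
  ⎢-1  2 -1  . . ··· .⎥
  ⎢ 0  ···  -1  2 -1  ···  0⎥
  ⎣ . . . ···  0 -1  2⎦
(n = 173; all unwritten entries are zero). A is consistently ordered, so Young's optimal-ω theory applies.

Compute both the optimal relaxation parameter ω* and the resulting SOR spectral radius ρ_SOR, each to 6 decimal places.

ω* = 1.964532, ρ_SOR = 0.964532

[ρ_J] n=173: ρ(B_J) = cos(π/(n+1)) = cos(π/174) = 0.999837.
1 − cos²(π/174) = sin²(π/174) ⇒ √(1−ρ_J²) = sin(π/174) = 0.0180541.
ω* = 2 / (1 + 0.0180541) = 2 / 1.0180541 ≈ 1.964532.
[ρ_SOR] ω* − 1 = 0.964532.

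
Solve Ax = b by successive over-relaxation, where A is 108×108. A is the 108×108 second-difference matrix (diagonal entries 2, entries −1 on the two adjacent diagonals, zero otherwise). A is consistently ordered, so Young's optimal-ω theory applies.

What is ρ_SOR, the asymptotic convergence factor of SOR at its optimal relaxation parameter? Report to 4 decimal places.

ρ_SOR = 0.9440

n=108: λ(B_J) = 1 − λ(A)/2 = cos(kπ/109); k=1 gives ρ_J = 0.9996.
√(1 − cos²(π/109)) = sin(π/109) ≈ 0.02882.
Then 2/(1+√(1−ρ_J²)) = 2/(1+0.02882); ω* = 2/1.02882 = 1.9440.
ρ_SOR = ω* − 1 ≈ 0.9440.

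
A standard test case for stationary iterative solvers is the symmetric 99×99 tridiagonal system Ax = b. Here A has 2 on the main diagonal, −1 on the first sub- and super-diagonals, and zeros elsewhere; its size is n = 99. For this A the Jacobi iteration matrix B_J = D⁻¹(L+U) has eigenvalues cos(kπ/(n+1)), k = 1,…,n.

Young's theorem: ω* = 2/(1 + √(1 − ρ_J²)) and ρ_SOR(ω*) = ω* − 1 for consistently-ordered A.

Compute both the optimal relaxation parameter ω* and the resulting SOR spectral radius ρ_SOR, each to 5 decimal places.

ω* = 1.93909, ρ_SOR = 0.93909

[ρ_J] n=99: ρ(B_J) = cos(π/(n+1)) = cos(π/100) = 0.99951.
root = sin(π/100) = 0.031411  (since 1−cos² = sin²).
ω* = 2/(1 + 0.031411) = 2/1.031411 = 1.93909.
and ρ(B_{ω*}) = 1.93909 − 1 = 0.93909.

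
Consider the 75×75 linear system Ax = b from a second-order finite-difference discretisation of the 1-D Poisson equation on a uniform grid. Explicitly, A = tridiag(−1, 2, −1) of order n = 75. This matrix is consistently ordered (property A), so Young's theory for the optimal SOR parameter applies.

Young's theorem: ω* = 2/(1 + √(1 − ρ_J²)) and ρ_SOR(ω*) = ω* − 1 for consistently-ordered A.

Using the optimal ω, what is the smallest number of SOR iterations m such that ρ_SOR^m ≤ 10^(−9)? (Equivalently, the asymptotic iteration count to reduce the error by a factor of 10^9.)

m = 251

spectrum of D⁻¹(L+U) = {cos(kπ/76) : 1≤k≤75}; ρ_J = cos(π/76) = 0.9991458.
√(1−ρ_J²) simplifies to sin(π/76) = 0.0413250.
ω* = 2/(1+0.0413250) = 1.9206300
Hence ρ(B_{ω*}) = 1.9206300 − 1 = 0.9206300.
For 9 digits: m = 9·ln10 / (−ln 0.9206300) = 20.7233/0.0826971 = 250.593; round up → m = 251.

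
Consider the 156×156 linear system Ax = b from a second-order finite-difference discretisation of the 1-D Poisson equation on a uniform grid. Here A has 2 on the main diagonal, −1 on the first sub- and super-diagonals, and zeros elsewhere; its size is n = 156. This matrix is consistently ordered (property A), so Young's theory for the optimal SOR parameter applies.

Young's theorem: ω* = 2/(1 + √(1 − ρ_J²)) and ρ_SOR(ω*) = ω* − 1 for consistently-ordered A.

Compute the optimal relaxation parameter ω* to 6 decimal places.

ω* = 1.960767

spectrum of D⁻¹(L+U) = {cos(kπ/157) : 1≤k≤156}; ρ_J = cos(π/157) = 0.999800.
root = sin(π/157) = 0.0200088  (since 1−cos² = sin²).
So ω* = 2/1.0200088 = 1.960767 (Young).
ρ_SOR = ω* − 1 = 1.960767 − 1 = 0.960767.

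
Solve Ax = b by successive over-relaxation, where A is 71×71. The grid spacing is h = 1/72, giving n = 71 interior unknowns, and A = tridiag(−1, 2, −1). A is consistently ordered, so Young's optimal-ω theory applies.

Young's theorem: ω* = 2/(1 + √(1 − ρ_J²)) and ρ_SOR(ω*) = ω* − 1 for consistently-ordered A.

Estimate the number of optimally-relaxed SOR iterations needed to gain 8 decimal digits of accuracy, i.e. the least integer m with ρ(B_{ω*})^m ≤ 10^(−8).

½·tridiag(1,0,1) at n=71: λ_k = cos(kπ/72); max |λ| at k=1 ⇒ ρ_J = cos(π/72) ≈ 0.9990482.
1 − cos²(π/72) = sin²(π/72) ⇒ √(1−ρ_J²) = sin(π/72) = 0.0436194.
ω* = 2/(1 + 0.0436194) = 2/1.0436194 = 1.9164075.
Hence ρ(B_{ω*}) = 1.9164075 − 1 = 0.9164075.
(0.9164075)^m ≤ 10^{−8}  ⇒  m·ln(0.9164075) ≤ −8·ln10  ⇒  m ≥ 211.019  ⇒  m = 212

m = 212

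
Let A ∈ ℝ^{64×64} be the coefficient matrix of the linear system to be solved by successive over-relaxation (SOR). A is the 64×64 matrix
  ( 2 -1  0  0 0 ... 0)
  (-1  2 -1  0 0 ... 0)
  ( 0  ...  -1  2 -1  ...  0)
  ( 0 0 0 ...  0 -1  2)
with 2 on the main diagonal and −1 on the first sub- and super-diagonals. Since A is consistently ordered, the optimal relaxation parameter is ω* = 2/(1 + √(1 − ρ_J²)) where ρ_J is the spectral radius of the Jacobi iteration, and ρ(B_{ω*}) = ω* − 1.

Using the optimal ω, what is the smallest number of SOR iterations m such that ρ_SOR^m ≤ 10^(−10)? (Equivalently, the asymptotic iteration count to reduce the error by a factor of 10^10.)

ρ_J = max_k |cos(kπ/65)| = cos(π/65) = 0.9988322
√(1−ρ_J²) simplifies to sin(π/65) = 0.0483134.
Then 2/(1+√(1−ρ_J²)) = 2/(1+0.0483134); ω* = 2/1.0483134 = 1.9078264.
ρ(B_{ω*}) = ω*−1 = 0.9078264
m ≥ 10·ln10 / (−ln 0.9078264) = 238.112; smallest integer m = 239.

m = 239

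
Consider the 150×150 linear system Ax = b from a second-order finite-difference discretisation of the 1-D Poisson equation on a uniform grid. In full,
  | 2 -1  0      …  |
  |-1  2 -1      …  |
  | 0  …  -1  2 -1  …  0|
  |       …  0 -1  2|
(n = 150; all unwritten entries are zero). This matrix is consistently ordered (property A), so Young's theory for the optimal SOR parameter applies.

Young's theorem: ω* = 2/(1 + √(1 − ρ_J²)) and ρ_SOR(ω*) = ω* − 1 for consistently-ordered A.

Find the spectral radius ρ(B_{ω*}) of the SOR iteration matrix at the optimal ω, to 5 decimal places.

ρ_SOR = 0.95924

spectrum of D⁻¹(L+U) = {cos(kπ/151) : 1≤k≤150}; ρ_J = cos(π/151) = 0.99978.
1 − cos²(π/151) = sin²(π/151) ⇒ √(1−ρ_J²) = sin(π/151) = 0.020804.
Young: ω* = 2/(1+√(1−ρ_J²)) = 2/(1+0.020804) = 2/1.020804 = 1.95924.
and ρ(B_{ω*}) = 1.95924 − 1 = 0.95924.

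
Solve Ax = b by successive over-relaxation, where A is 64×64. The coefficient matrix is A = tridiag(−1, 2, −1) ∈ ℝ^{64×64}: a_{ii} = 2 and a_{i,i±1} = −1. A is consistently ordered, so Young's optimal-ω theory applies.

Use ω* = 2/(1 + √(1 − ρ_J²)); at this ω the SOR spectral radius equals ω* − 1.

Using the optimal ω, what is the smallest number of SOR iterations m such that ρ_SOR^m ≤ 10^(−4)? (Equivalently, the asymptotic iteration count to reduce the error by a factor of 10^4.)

spectrum of D⁻¹(L+U) = {cos(kπ/65) : 1≤k≤64}; ρ_J = cos(π/65) = 0.9988322.
√(1 − cos²(π/65)) = sin(π/65) ≈ 0.0483134.
[ω*] 2 ÷ (1 + 0.0483134) = 2 ÷ 1.0483134 = 1.9078264.
ρ(B_{ω*}) = ω*−1 = 0.9078264
m ≥ 4·ln10 / (−ln 0.9078264) = 95.244; smallest integer m = 96.

m = 96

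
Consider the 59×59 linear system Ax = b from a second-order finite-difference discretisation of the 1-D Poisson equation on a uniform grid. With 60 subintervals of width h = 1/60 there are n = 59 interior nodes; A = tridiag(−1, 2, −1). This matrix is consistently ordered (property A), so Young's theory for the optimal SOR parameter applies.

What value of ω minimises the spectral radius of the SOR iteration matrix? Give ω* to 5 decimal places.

spectrum of D⁻¹(L+U) = {cos(kπ/60) : 1≤k≤59}; ρ_J = cos(π/60) = 0.99863.
1 − cos²(π/60) = sin²(π/60) ⇒ √(1−ρ_J²) = sin(π/60) = 0.052336.
[ω*] 2 ÷ (1 + 0.052336) = 2 ÷ 1.052336 = 1.90053.
ρ_SOR = ω* − 1 ≈ 0.90053.

ω* = 1.90053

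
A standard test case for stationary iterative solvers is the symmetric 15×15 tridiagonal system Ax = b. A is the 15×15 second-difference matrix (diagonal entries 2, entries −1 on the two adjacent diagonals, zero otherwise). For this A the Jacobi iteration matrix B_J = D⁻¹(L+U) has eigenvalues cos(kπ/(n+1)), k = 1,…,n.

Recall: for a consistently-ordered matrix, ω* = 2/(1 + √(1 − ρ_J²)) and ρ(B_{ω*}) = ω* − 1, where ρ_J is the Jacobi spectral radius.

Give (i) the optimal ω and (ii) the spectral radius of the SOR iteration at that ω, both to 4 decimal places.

ω* = 1.6735, ρ_SOR = 0.6735

B_J for the 15×15 system has eigenvalues cos(kπ/16); ρ_J = cos(π/16) = 0.9808.
root = sin(π/16) = 0.19509  (since 1−cos² = sin²).
ω* = 2/(1 + 0.19509) = 2/1.19509 = 1.6735.
and ρ(B_{ω*}) = 1.6735 − 1 = 0.6735.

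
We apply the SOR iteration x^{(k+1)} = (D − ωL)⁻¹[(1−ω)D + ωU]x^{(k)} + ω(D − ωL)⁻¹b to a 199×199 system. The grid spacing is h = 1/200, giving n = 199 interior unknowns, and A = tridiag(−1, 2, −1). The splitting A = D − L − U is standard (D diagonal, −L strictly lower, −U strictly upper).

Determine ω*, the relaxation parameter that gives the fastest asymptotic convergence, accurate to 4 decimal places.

[ρ_J] n=199: ρ(B_J) = cos(π/(n+1)) = cos(π/200) = 0.9999.
√(1−ρ_J²) = |sin(π/200)| = 0.01571
ω* = 2 / (1 + 0.01571) = 2 / 1.01571 ≈ 1.9691.
ρ_SOR = ω* − 1 = 1.9691 − 1 = 0.9691.

ω* = 1.9691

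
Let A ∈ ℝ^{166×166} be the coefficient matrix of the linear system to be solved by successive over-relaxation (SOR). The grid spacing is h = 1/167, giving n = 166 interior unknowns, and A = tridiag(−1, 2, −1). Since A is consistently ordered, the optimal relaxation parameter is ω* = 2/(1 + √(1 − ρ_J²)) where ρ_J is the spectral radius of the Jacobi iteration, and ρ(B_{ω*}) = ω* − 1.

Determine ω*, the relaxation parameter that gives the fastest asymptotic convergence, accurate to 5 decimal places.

B_J for the 166×166 system has eigenvalues cos(kπ/167); ρ_J = cos(π/167) = 0.99982.
1 − cos²(π/167) = sin²(π/167) ⇒ √(1−ρ_J²) = sin(π/167) = 0.018811.
ω* = 2 / (1 + 0.018811) = 2 / 1.018811 ≈ 1.96307.
Hence ρ(B_{ω*}) = 1.96307 − 1 = 0.96307.

ω* = 1.96307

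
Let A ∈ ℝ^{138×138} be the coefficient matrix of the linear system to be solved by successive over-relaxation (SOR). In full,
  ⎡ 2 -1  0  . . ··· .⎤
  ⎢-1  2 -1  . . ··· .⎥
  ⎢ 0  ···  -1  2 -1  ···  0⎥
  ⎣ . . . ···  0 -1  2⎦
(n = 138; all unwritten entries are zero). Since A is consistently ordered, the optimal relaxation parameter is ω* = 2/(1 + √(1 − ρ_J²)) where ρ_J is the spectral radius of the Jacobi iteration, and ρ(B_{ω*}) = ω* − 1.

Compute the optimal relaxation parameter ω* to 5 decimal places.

spectrum of D⁻¹(L+U) = {cos(kπ/139) : 1≤k≤138}; ρ_J = cos(π/139) = 0.99974.
1 − cos²(π/139) = sin²(π/139) ⇒ √(1−ρ_J²) = sin(π/139) = 0.022599.
Then 2/(1+√(1−ρ_J²)) = 2/(1+0.022599); ω* = 2/1.022599 = 1.95580.
[ρ_SOR] ω* − 1 = 0.95580.

ω* = 1.95580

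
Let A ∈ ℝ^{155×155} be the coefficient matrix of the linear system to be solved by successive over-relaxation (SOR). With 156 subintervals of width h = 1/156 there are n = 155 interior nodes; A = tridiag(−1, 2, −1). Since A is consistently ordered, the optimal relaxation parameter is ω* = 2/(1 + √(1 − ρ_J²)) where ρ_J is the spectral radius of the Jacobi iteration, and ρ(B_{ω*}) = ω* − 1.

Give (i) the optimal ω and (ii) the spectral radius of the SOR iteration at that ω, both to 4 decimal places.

B_J for the 155×155 system has eigenvalues cos(kπ/156); ρ_J = cos(π/156) = 0.9998.
√(1 − cos²(π/156)) = sin(π/156) ≈ 0.02014.
ω* = 2/(1 + 0.02014) = 2/1.02014 = 1.9605.
[ρ_SOR] ω* − 1 = 0.9605.

ω* = 1.9605, ρ_SOR = 0.9605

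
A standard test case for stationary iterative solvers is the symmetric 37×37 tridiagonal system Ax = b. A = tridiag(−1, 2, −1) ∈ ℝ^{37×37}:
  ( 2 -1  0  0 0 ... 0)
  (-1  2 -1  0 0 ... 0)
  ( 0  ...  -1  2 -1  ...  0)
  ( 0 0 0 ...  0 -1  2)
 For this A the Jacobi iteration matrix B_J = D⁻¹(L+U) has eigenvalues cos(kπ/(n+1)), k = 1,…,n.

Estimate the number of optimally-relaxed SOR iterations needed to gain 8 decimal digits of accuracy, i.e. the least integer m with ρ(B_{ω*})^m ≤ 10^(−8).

n=37: λ(B_J) = 1 − λ(A)/2 = cos(kπ/38); k=1 gives ρ_J = 0.9965845.
root = sin(π/38) = 0.0825793  (since 1−cos² = sin²).
ω* = 2 / (1 + 0.0825793) = 2 / 1.0825793 ≈ 1.8474397.
ρ_SOR = ω* − 1 = 1.8474397 − 1 = 0.8474397.
For 8 digits: m = 8·ln10 / (−ln 0.8474397) = 18.4207/0.165536 = 111.279; round up → m = 112.

m = 112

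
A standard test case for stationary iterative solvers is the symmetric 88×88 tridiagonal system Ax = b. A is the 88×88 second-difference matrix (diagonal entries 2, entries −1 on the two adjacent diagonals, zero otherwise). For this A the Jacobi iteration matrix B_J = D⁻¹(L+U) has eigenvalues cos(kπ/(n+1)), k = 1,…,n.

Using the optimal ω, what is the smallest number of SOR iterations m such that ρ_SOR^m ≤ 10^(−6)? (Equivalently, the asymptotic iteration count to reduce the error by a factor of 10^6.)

m = 196

B_J for the 88×88 system has eigenvalues cos(kπ/89); ρ_J = cos(π/89) = 0.9993771.
root = sin(π/89) = 0.0352915  (since 1−cos² = sin²).
ω* = 2/(1 + 0.0352915) = 2/1.0352915 = 1.9318231.
ρ(B_{ω*}) = ω*−1 = 0.9318231
ρ_SOR^m ≤ 10^(−6) ⇔ m ≥ 6·ln10/(−ln 0.9318231) = 13.8155/0.0706123 = 195.653; m = ⌈195.653⌉ = 196.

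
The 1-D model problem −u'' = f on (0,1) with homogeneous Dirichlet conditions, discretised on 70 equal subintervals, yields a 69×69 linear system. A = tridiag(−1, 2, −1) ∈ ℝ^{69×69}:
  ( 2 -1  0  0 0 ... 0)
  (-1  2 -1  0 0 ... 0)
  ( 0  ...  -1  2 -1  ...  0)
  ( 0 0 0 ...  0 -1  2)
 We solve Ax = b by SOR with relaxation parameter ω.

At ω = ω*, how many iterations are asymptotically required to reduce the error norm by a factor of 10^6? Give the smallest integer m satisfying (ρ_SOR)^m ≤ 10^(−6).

½·tridiag(1,0,1) at n=69: λ_k = cos(kπ/70); max |λ| at k=1 ⇒ ρ_J = cos(π/70) ≈ 0.9989931.
√(1 − cos²(π/70)) = sin(π/70) ≈ 0.0448648.
[ω*] 2 ÷ (1 + 0.0448648) = 2 ÷ 1.0448648 = 1.9141232.
and ρ(B_{ω*}) = 1.9141232 − 1 = 0.9141232.
m ≥ 6·ln10 / (−ln 0.9141232) = 153.865; smallest integer m = 154.

m = 154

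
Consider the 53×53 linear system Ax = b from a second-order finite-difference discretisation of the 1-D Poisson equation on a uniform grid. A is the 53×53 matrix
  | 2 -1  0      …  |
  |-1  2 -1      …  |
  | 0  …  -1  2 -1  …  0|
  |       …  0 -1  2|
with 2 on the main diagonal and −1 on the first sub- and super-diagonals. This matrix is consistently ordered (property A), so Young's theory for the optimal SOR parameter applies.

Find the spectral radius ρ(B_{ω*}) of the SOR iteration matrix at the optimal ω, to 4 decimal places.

With n=53, ρ(Jacobi) = cos(π/54) = 0.9983.
√(1−ρ_J²) simplifies to sin(π/54) = 0.05814.
ω* = 2/(1 + 0.05814) = 2/1.05814 = 1.8901.
[ρ_SOR] ω* − 1 = 0.8901.

ρ_SOR = 0.8901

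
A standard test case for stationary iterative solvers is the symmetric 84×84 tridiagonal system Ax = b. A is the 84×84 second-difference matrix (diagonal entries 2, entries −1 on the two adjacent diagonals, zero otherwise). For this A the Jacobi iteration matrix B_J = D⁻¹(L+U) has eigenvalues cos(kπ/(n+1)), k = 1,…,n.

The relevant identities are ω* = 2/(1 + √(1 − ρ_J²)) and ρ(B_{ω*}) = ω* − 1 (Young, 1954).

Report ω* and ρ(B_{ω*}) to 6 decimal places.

spectrum of D⁻¹(L+U) = {cos(kπ/85) : 1≤k≤84}; ρ_J = cos(π/85) = 0.999317.
root = sin(π/85) = 0.0369515  (since 1−cos² = sin²).
Then 2/(1+√(1−ρ_J²)) = 2/(1+0.0369515); ω* = 2/1.0369515 = 1.928731.
and ρ(B_{ω*}) = 1.928731 − 1 = 0.928731.

ω* = 1.928731, ρ_SOR = 0.928731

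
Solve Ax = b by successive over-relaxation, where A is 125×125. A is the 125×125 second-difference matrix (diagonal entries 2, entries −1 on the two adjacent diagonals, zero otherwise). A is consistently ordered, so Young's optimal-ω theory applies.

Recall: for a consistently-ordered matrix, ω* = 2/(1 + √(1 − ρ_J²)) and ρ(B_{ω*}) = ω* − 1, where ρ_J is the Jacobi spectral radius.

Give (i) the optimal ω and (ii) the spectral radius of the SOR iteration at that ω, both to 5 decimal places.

ω* = 1.95135, ρ_SOR = 0.95135

[ρ_J] n=125: ρ(B_J) = cos(π/(n+1)) = cos(π/126) = 0.99969.
√(1 − cos²(π/126)) = sin(π/126) ≈ 0.024931.
ω* = 2 / (1 + 0.024931) = 2 / 1.024931 ≈ 1.95135.
ρ(B_{ω*}) = ω*−1 = 0.95135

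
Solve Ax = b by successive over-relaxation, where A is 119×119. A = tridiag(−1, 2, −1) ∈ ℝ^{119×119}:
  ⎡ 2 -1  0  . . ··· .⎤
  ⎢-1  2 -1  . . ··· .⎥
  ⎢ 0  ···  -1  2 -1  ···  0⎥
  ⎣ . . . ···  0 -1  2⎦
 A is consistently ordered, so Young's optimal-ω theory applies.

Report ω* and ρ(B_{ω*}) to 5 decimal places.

B_J for the 119×119 system has eigenvalues cos(kπ/120); ρ_J = cos(π/120) = 0.99966.
√(1 − cos²(π/120)) = sin(π/120) ≈ 0.026177.
ω* = 2/(1 + 0.026177) = 2/1.026177 = 1.94898.
ρ_SOR = ω* − 1 = 1.94898 − 1 = 0.94898.

ω* = 1.94898, ρ_SOR = 0.94898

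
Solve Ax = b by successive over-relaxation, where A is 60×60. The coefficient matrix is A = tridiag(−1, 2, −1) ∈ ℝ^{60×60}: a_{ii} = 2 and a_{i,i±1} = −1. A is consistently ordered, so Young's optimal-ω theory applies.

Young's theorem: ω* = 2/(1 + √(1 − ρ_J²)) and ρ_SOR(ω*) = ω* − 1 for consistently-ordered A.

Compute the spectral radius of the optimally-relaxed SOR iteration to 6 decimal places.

spectrum of D⁻¹(L+U) = {cos(kπ/61) : 1≤k≤60}; ρ_J = cos(π/61) = 0.998674.
√(1−ρ_J²) simplifies to sin(π/61) = 0.0514788.
ω* = 2/(1+0.0514788) = 1.902083
ρ(B_{ω*}) = ω*−1 = 0.902083

ρ_SOR = 0.902083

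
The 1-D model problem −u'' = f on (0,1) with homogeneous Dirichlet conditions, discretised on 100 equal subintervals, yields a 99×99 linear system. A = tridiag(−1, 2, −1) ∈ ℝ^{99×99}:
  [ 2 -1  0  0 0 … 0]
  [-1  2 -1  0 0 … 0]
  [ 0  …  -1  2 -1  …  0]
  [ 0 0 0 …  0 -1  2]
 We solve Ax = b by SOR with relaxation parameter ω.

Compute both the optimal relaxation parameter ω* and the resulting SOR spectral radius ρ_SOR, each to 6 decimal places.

½·tridiag(1,0,1) at n=99: λ_k = cos(kπ/100); max |λ| at k=1 ⇒ ρ_J = cos(π/100) ≈ 0.999507.
√(1−ρ_J²) = |sin(π/100)| = 0.0314108
Young: ω* = 2/(1+√(1−ρ_J²)) = 2/(1+0.0314108) = 2/1.0314108 = 1.939092.
Hence ρ(B_{ω*}) = 1.939092 − 1 = 0.939092.

ω* = 1.939092, ρ_SOR = 0.939092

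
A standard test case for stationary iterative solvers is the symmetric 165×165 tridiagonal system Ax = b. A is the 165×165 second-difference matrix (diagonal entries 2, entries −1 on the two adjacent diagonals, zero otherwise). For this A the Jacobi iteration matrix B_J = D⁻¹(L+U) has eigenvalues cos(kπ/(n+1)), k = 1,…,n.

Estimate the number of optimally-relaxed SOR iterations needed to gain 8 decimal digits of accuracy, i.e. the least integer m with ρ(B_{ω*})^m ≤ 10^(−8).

With n=165, ρ(Jacobi) = cos(π/166) = 0.9998209.
1 − cos²(π/166) = sin²(π/166) ⇒ √(1−ρ_J²) = sin(π/166) = 0.0189241.
ω* = 2 / (1 + 0.0189241) = 2 / 1.0189241 ≈ 1.9628547.
ρ_SOR = ω* − 1 = 1.9628547 − 1 = 0.9628547.
(0.9628547)^m ≤ 10^{−8}  ⇒  m·ln(0.9628547) ≤ −8·ln10  ⇒  m ≥ 486.640  ⇒  m = 487

m = 487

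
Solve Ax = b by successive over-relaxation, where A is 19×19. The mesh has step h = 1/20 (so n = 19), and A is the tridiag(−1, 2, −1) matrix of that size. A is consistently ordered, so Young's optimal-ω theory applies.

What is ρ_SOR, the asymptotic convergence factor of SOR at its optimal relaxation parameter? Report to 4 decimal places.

[ρ_J] n=19: ρ(B_J) = cos(π/(n+1)) = cos(π/20) = 0.9877.
root = sin(π/20) = 0.15643  (since 1−cos² = sin²).
ω* = 2/(1+0.15643) = 1.7295
[ρ_SOR] ω* − 1 = 0.7295.

ρ_SOR = 0.7295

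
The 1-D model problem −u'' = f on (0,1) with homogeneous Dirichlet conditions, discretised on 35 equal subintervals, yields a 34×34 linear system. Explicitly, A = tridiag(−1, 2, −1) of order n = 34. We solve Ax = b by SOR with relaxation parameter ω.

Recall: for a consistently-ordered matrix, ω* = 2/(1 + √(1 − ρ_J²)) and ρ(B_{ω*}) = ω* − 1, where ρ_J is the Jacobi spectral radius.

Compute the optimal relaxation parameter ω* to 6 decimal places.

ω* = 1.835470

With n=34, ρ(Jacobi) = cos(π/35) = 0.995974.
√(1−ρ_J²) simplifies to sin(π/35) = 0.0896393.
So ω* = 2/1.0896393 = 1.835470 (Young).
At ω = 1.835470 every |λ(B_ω)| = ω−1, so ρ_SOR = 0.835470.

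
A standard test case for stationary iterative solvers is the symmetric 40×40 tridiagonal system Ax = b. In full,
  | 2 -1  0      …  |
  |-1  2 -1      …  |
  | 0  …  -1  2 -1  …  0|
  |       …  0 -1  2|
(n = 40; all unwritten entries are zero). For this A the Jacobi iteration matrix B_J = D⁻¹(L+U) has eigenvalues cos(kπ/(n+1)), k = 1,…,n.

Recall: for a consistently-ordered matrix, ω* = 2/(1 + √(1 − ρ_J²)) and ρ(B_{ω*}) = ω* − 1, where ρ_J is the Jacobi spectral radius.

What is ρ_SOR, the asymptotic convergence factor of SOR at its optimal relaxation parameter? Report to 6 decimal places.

ρ_J = max_k |cos(kπ/41)| = cos(π/41) = 0.997066
√(1−ρ_J²) simplifies to sin(π/41) = 0.0765493.
ω* = 2/(1 + 0.0765493) = 2/1.0765493 = 1.857788.
and ρ(B_{ω*}) = 1.857788 − 1 = 0.857788.

ρ_SOR = 0.857788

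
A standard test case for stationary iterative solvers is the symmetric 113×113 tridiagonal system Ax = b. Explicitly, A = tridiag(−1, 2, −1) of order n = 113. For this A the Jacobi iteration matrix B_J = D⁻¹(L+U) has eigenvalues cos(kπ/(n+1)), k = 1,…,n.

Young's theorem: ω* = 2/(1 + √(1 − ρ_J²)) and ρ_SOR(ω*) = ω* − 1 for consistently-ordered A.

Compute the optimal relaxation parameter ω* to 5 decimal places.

n=113: λ(B_J) = 1 − λ(A)/2 = cos(kπ/114); k=1 gives ρ_J = 0.99962.
root = sin(π/114) = 0.027554  (since 1−cos² = sin²).
Then 2/(1+√(1−ρ_J²)) = 2/(1+0.027554); ω* = 2/1.027554 = 1.94637.
and ρ(B_{ω*}) = 1.94637 − 1 = 0.94637.

ω* = 1.94637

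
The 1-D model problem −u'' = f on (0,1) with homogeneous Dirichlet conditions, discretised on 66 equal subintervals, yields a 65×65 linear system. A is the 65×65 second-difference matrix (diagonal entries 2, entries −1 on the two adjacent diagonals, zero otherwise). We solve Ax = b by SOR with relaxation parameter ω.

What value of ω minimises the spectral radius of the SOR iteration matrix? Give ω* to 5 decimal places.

B_J for the 65×65 system has eigenvalues cos(kπ/66); ρ_J = cos(π/66) = 0.99887.
root = sin(π/66) = 0.047582  (since 1−cos² = sin²).
Then 2/(1+√(1−ρ_J²)) = 2/(1+0.047582); ω* = 2/1.047582 = 1.90916.
[ρ_SOR] ω* − 1 = 0.90916.

ω* = 1.90916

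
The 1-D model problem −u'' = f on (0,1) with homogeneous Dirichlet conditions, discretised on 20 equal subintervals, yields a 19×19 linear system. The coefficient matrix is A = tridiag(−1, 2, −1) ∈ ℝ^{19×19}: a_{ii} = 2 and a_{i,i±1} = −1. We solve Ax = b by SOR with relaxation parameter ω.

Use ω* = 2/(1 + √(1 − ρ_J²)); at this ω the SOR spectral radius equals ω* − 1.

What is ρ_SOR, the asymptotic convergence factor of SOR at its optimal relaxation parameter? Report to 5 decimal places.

ρ_SOR = 0.72945

spectrum of D⁻¹(L+U) = {cos(kπ/20) : 1≤k≤19}; ρ_J = cos(π/20) = 0.98769.
root = sin(π/20) = 0.156434  (since 1−cos² = sin²).
So ω* = 2/1.156434 = 1.72945 (Young).
and ρ(B_{ω*}) = 1.72945 − 1 = 0.72945.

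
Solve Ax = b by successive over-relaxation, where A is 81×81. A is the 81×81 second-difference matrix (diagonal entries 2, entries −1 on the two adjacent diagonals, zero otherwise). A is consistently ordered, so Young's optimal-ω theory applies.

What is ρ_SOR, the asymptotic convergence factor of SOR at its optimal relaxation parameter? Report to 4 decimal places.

spectrum of D⁻¹(L+U) = {cos(kπ/82) : 1≤k≤81}; ρ_J = cos(π/82) = 0.9993.
1 − cos²(π/82) = sin²(π/82) ⇒ √(1−ρ_J²) = sin(π/82) = 0.03830.
ω* = 2/(1+0.03830) = 1.9262
ρ_SOR = ω* − 1 ≈ 0.9262.

ρ_SOR = 0.9262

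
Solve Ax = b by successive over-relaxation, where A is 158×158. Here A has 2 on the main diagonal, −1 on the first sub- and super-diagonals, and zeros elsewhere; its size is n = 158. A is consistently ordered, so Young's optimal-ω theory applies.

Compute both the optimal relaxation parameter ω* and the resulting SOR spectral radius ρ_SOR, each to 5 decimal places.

ω* = 1.96125, ρ_SOR = 0.96125

½·tridiag(1,0,1) at n=158: λ_k = cos(kπ/159); max |λ| at k=1 ⇒ ρ_J = cos(π/159) ≈ 0.99980.
root = sin(π/159) = 0.019757  (since 1−cos² = sin²).
ω* = 2/(1 + 0.019757) = 2/1.019757 = 1.96125.
[ρ_SOR] ω* − 1 = 0.96125.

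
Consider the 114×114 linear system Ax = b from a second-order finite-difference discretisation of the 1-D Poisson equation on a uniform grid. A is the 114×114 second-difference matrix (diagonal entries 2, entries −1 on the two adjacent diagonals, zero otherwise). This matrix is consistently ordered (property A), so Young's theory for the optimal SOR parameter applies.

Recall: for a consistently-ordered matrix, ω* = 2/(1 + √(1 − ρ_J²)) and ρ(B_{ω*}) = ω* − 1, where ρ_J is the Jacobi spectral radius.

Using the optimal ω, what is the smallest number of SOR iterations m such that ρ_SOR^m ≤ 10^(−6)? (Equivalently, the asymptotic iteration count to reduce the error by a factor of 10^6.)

m = 253

spectrum of D⁻¹(L+U) = {cos(kπ/115) : 1≤k≤114}; ρ_J = cos(π/115) = 0.9996269.
√(1 − cos²(π/115)) = sin(π/115) ≈ 0.0273148.
Then 2/(1+√(1−ρ_J²)) = 2/(1+0.0273148); ω* = 2/1.0273148 = 1.9468229.
ρ_SOR = ω* − 1 = 1.9468229 − 1 = 0.9468229.
(0.9468229)^m ≤ 10^{−6}  ⇒  m·ln(0.9468229) ≤ −6·ln10  ⇒  m ≥ 252.831  ⇒  m = 253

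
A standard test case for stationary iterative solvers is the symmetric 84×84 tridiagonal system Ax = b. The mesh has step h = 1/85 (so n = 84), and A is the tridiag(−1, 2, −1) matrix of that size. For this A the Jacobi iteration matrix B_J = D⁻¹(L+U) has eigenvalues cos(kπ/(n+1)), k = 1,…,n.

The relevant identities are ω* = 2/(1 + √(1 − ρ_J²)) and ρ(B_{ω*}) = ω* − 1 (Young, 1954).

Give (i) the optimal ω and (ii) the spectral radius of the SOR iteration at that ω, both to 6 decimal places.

ω* = 1.928731, ρ_SOR = 0.928731

n=84: λ(B_J) = 1 − λ(A)/2 = cos(kπ/85); k=1 gives ρ_J = 0.999317.
1 − cos²(π/85) = sin²(π/85) ⇒ √(1−ρ_J²) = sin(π/85) = 0.0369515.
So ω* = 2/1.0369515 = 1.928731 (Young).
Hence ρ(B_{ω*}) = 1.928731 − 1 = 0.928731.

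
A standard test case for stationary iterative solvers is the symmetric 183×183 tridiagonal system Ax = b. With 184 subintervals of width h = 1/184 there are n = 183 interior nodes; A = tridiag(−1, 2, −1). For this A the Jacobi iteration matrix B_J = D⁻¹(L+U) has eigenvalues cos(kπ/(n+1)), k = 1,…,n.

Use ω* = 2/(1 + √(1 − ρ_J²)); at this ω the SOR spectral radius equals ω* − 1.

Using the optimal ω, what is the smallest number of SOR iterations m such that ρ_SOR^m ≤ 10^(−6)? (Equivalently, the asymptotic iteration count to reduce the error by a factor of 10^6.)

B_J for the 183×183 system has eigenvalues cos(kπ/184); ρ_J = cos(π/184) = 0.9998542.
root = sin(π/184) = 0.0170730  (since 1−cos² = sin²).
[ω*] 2 ÷ (1 + 0.0170730) = 2 ÷ 1.0170730 = 1.9664272.
Hence ρ(B_{ω*}) = 1.9664272 − 1 = 0.9664272.
Need (0.9664272)^m ≤ 10^(−6): m ≥ 6·ln10/|ln 0.9664272| = 13.8155/0.0341493 = 404.562 ⇒ m = 405.

m = 405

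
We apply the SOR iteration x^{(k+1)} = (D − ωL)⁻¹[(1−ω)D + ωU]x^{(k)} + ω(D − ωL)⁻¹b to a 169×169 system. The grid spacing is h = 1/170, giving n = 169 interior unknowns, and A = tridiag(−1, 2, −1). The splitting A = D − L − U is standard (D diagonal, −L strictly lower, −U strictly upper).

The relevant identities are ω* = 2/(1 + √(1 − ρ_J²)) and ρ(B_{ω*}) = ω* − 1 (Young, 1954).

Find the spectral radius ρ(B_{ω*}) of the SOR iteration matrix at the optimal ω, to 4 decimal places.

ρ_SOR = 0.9637

n=169: λ(B_J) = 1 − λ(A)/2 = cos(kπ/170); k=1 gives ρ_J = 0.9998.
√(1 − cos²(π/170)) = sin(π/170) ≈ 0.01848.
Young: ω* = 2/(1+√(1−ρ_J²)) = 2/(1+0.01848) = 2/1.01848 = 1.9637.
ρ_SOR = ω* − 1 = 1.9637 − 1 = 0.9637.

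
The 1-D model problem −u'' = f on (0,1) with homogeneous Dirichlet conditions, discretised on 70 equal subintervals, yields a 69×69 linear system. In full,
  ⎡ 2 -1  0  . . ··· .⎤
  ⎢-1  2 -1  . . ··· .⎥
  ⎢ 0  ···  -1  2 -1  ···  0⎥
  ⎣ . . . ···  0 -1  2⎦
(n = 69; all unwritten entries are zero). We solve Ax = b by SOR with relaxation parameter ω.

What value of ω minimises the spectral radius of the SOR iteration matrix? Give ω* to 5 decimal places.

B_J for the 69×69 system has eigenvalues cos(kπ/70); ρ_J = cos(π/70) = 0.99899.
1 − cos²(π/70) = sin²(π/70) ⇒ √(1−ρ_J²) = sin(π/70) = 0.044865.
Then 2/(1+√(1−ρ_J²)) = 2/(1+0.044865); ω* = 2/1.044865 = 1.91412.
Hence ρ(B_{ω*}) = 1.91412 − 1 = 0.91412.

ω* = 1.91412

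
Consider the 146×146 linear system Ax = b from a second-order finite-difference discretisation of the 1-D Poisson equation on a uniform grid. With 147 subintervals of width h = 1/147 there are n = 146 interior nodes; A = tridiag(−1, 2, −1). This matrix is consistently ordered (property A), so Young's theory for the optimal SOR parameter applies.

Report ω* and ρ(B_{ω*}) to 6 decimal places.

ω* = 1.958155, ρ_SOR = 0.958155

With n=146, ρ(Jacobi) = cos(π/147) = 0.999772.
root = sin(π/147) = 0.0213698  (since 1−cos² = sin²).
Young: ω* = 2/(1+√(1−ρ_J²)) = 2/(1+0.0213698) = 2/1.0213698 = 1.958155.
Hence ρ(B_{ω*}) = 1.958155 − 1 = 0.958155.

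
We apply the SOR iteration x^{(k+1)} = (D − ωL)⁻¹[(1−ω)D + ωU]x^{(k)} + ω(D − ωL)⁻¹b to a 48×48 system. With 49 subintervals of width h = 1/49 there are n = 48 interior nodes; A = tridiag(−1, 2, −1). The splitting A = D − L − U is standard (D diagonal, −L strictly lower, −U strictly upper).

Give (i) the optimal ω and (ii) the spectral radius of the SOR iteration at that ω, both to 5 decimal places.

ρ_J = max_k |cos(kπ/49)| = cos(π/49) = 0.99795
√(1 − cos²(π/49)) = sin(π/49) ≈ 0.064070.
ω* = 2 / (1 + 0.064070) = 2 / 1.064070 ≈ 1.87958.
Hence ρ(B_{ω*}) = 1.87958 − 1 = 0.87958.

ω* = 1.87958, ρ_SOR = 0.87958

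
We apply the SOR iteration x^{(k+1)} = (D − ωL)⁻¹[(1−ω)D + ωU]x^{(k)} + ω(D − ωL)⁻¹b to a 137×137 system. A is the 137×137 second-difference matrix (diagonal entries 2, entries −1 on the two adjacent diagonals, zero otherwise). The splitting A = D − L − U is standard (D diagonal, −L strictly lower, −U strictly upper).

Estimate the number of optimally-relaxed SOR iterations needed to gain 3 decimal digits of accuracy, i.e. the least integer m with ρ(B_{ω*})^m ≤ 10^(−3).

m = 152

With n=137, ρ(Jacobi) = cos(π/138) = 0.9997409.
1 − cos²(π/138) = sin²(π/138) ⇒ √(1−ρ_J²) = sin(π/138) = 0.0227632.
ω* = 2 / (1 + 0.0227632) = 2 / 1.0227632 ≈ 1.9554869.
and ρ(B_{ω*}) = 1.9554869 − 1 = 0.9554869.
For 3 digits: m = 3·ln10 / (−ln 0.9554869) = 6.90776/0.0455342 = 151.705; round up → m = 152.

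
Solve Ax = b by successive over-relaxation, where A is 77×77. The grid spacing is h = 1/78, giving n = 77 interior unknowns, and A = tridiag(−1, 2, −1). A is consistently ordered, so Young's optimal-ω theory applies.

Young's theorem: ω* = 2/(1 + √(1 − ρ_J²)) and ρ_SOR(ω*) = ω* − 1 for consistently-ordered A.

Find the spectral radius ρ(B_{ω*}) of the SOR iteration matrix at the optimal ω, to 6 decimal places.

n=77: λ(B_J) = 1 − λ(A)/2 = cos(kπ/78); k=1 gives ρ_J = 0.999189.
√(1−ρ_J²) simplifies to sin(π/78) = 0.0402659.
Young: ω* = 2/(1+√(1−ρ_J²)) = 2/(1+0.0402659) = 2/1.0402659 = 1.922585.
and ρ(B_{ω*}) = 1.922585 − 1 = 0.922585.

ρ_SOR = 0.922585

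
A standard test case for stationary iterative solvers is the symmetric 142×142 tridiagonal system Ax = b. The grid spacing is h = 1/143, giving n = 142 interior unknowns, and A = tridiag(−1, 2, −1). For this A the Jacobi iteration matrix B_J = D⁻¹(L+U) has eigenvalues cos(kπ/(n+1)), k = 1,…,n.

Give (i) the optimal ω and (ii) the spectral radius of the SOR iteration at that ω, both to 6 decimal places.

[ρ_J] n=142: ρ(B_J) = cos(π/(n+1)) = cos(π/143) = 0.999759.
1 − cos²(π/143) = sin²(π/143) ⇒ √(1−ρ_J²) = sin(π/143) = 0.0219674.
ω* = 2/(1 + 0.0219674) = 2/1.0219674 = 1.957010.
ρ_SOR = ω* − 1 ≈ 0.957010.

ω* = 1.957010, ρ_SOR = 0.957010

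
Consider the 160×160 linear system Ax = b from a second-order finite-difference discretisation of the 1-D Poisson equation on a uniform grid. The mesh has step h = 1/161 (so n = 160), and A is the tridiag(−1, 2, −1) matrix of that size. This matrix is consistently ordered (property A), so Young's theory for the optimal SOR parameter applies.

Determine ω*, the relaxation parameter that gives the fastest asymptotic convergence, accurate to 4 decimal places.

spectrum of D⁻¹(L+U) = {cos(kπ/161) : 1≤k≤160}; ρ_J = cos(π/161) = 0.9998.
√(1−ρ_J²) simplifies to sin(π/161) = 0.01951.
Then 2/(1+√(1−ρ_J²)) = 2/(1+0.01951); ω* = 2/1.01951 = 1.9617.
[ρ_SOR] ω* − 1 = 0.9617.

ω* = 1.9617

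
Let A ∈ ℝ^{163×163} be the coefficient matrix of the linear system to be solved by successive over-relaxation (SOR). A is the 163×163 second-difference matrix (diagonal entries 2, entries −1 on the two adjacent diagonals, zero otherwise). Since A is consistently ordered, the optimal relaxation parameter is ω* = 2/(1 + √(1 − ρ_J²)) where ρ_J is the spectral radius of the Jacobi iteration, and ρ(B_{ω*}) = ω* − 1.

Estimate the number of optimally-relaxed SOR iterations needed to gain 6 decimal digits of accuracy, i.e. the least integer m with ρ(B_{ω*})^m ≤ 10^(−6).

m = 361

ρ_J = max_k |cos(kπ/164)| = cos(π/164) = 0.9998165
root = sin(π/164) = 0.0191549  (since 1−cos² = sin²).
Young: ω* = 2/(1+√(1−ρ_J²)) = 2/(1+0.0191549) = 2/1.0191549 = 1.9624102.
and ρ(B_{ω*}) = 1.9624102 − 1 = 0.9624102.
ρ_SOR^m ≤ 10^(−6) ⇔ m ≥ 6·ln10/(−ln 0.9624102) = 13.8155/0.0383145 = 360.582; m = ⌈360.582⌉ = 361.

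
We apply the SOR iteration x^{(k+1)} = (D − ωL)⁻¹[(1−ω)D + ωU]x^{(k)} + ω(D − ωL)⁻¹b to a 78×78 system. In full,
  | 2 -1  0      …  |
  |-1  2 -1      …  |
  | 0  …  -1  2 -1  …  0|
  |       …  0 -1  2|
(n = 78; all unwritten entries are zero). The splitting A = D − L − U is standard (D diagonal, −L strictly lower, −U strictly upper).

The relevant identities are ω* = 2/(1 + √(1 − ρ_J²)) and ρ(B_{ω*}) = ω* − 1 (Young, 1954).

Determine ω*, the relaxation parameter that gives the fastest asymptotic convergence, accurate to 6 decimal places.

ω* = 1.923527

With n=78, ρ(Jacobi) = cos(π/79) = 0.999209.
1 − cos²(π/79) = sin²(π/79) ⇒ √(1−ρ_J²) = sin(π/79) = 0.0397565.
So ω* = 2/1.0397565 = 1.923527 (Young).
ρ_SOR = ω* − 1 ≈ 0.923527.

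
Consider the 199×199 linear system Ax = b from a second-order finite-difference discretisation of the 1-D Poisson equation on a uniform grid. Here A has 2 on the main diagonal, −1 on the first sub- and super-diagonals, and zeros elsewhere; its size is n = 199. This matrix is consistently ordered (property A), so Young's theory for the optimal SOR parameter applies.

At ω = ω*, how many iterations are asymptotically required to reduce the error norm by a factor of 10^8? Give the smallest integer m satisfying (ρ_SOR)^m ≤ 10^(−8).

m = 587

n=199: λ(B_J) = 1 − λ(A)/2 = cos(kπ/200); k=1 gives ρ_J = 0.9998766.
√(1−ρ_J²) simplifies to sin(π/200) = 0.0157073.
Young: ω* = 2/(1+√(1−ρ_J²)) = 2/(1+0.0157073) = 2/1.0157073 = 1.9690712.
and ρ(B_{ω*}) = 1.9690712 − 1 = 0.9690712.
(0.9690712)^m ≤ 10^{−8}  ⇒  m·ln(0.9690712) ≤ −8·ln10  ⇒  m ≥ 586.325  ⇒  m = 587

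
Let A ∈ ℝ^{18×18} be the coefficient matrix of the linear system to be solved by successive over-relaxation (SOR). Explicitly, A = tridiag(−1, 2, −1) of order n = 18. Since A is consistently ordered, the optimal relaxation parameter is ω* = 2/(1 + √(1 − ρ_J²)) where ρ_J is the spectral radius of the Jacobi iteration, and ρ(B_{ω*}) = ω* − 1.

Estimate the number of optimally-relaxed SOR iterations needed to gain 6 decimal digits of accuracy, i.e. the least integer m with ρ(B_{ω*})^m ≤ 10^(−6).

spectrum of D⁻¹(L+U) = {cos(kπ/19) : 1≤k≤18}; ρ_J = cos(π/19) = 0.9863613.
√(1−ρ_J²) = |sin(π/19)| = 0.1645946
ω* = 2/(1+0.1645946) = 1.7173358
ρ_SOR = ω* − 1 ≈ 0.7173358.
ρ_SOR^m ≤ 10^(−6) ⇔ m ≥ 6·ln10/(−ln 0.7173358) = 13.8155/0.332211 = 41.587; m = ⌈41.587⌉ = 42.

m = 42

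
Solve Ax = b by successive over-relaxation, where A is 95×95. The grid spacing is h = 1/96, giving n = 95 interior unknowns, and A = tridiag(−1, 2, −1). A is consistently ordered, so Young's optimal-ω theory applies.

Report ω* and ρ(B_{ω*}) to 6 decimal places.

ω* = 1.936635, ρ_SOR = 0.936635

B_J for the 95×95 system has eigenvalues cos(kπ/96); ρ_J = cos(π/96) = 0.999465.
√(1−ρ_J²) simplifies to sin(π/96) = 0.0327191.
Young: ω* = 2/(1+√(1−ρ_J²)) = 2/(1+0.0327191) = 2/1.0327191 = 1.936635.
[ρ_SOR] ω* − 1 = 0.936635.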